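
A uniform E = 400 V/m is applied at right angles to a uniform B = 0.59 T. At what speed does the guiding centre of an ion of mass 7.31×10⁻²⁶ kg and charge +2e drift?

v_d ≈ 680 m/s

In crossed fields the guiding centre drifts at v_d = |E×B|/B² = E/B, independent of charge and mass.
v_d = 400/0.59 = 680 m/s.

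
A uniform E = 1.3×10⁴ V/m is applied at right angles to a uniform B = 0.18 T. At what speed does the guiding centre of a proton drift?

v_d ≈ 7.2×10⁴ m/s

The E×B drift speed is v_d = E/B.
v_d = 1.3×10⁴/0.18 = 7.2×10⁴ m/s.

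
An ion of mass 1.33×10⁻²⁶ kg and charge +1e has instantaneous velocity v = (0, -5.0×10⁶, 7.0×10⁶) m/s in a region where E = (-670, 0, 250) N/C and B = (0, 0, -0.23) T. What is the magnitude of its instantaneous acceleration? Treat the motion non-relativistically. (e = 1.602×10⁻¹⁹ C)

|a| ≈ 1.38×10¹³ m/s²

v×B = (1.15×10⁶, 0, 0) N/C.
E + v×B = (1.15×10⁶, 0, 250) N/C.
F = q(E + v×B) = (1.602×10⁻¹⁹ C)·(1.15×10⁶, 0, 250) = (1.84×10⁻¹³, 0, 4.00×10⁻¹⁷) N.
|a| = |F|/m = 1.841×10⁻¹³/1.33×10⁻²⁶ ≈ 1.38×10¹³ m/s².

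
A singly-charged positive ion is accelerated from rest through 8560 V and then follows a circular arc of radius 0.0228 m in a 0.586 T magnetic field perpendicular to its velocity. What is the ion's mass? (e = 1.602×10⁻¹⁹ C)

Combine |q|V = ½mv² and r = mv/(|q|B): eliminate v to get m = qB²r²/(2V).
m = (1.602×10⁻¹⁹)(0.586)²(0.0228)²/(2·8560) ≈ 1.67×10⁻²⁷ kg.

m ≈ 1.67×10⁻²⁷ kg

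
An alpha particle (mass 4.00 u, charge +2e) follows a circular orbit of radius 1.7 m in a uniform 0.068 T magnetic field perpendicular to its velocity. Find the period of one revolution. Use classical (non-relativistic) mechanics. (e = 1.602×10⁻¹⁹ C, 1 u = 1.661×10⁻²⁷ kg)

T ≈ 1.9×10⁻⁶ s

The cyclotron period depends only on m, q, B: T = 2πm/(|q|B).
T = 2π(6.644×10⁻²⁷)/((3.204×10⁻¹⁹)(0.068)) ≈ 1.9×10⁻⁶ s.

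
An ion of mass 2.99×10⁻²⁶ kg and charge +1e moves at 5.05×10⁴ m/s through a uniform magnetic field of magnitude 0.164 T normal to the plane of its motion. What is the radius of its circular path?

The magnetic force provides the centripetal force: |q|vB = mv²/r.
r = mv/(|q|B) = (2.99×10⁻²⁶)(5.05×10⁴)/((1.602×10⁻¹⁹)(0.164)) ≈ 0.0575 m.

r ≈ 0.0575 m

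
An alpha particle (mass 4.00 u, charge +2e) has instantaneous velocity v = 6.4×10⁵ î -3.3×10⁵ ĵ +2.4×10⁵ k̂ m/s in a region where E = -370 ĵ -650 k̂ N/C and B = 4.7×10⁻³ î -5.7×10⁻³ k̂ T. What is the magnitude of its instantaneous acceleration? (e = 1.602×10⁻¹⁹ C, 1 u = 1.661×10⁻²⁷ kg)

v×B = (1880, 4780, 1550) N/C.
E + v×B = (1880, 4410, 901) N/C.
F = q(E + v×B) = (3.204×10⁻¹⁹ C)·(1880, 4410, 901) = (6.03×10⁻¹⁶, 1.41×10⁻¹⁵, 2.89×10⁻¹⁶) N.
|a| = |F|/m = 1.562×10⁻¹⁵/6.644×10⁻²⁷ ≈ 2.35×10¹¹ m/s².

|a| ≈ 2.35×10¹¹ m/s²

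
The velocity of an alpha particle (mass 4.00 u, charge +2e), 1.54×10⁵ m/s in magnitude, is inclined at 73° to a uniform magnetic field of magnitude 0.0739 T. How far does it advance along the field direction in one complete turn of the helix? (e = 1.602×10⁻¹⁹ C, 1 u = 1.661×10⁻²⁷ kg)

v∥ = v cosθ = 1.54×10⁵·cos73° ≈ 4.503×10⁴ m/s.
T = 2πm/(|q|B) = 2π(6.644×10⁻²⁷)/((3.204×10⁻¹⁹)(0.0739)) ≈ 1.763×10⁻⁶ s.
pitch = v∥ T = (4.503×10⁴)(1.763×10⁻⁶) ≈ 0.0794 m.

p ≈ 0.0794 m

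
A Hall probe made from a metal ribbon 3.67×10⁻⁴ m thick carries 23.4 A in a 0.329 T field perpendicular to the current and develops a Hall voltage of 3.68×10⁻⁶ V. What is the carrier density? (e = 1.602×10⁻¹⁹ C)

From V_H = IB/(n e t), n = IB/(V_H e t).
n = (23.4)(0.329)/((3.68×10⁻⁶)(1.602×10⁻¹⁹)(3.67×10⁻⁴)) ≈ 3.56×10²⁸ m⁻³.

n ≈ 3.56×10²⁸ m⁻³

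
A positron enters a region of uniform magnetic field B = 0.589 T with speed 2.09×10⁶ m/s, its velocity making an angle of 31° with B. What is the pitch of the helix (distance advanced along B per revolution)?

p ≈ 1.09×10⁻⁴ m

v∥ = v cosθ = 2.09×10⁶·cos31° ≈ 1.791×10⁶ m/s.
T = 2πm/(|q|B) = 2π(9.109×10⁻³¹)/((1.602×10⁻¹⁹)(0.589)) ≈ 6.066×10⁻¹¹ s.
pitch = v∥ T = (1.791×10⁶)(6.066×10⁻¹¹) ≈ 1.09×10⁻⁴ m.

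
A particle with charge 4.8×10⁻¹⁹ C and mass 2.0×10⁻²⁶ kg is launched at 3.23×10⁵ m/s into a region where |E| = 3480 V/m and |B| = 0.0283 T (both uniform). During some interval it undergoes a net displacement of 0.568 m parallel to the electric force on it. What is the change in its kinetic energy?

ΔKE ≈ 9.49×10⁻¹⁶ J

The magnetic force is always ⟂ v and does no work; only the electric force changes KE.
ΔKE = F_E · d = |q|E d = (4.8×10⁻¹⁹)(3480)(0.568) ≈ 9.49×10⁻¹⁶ J.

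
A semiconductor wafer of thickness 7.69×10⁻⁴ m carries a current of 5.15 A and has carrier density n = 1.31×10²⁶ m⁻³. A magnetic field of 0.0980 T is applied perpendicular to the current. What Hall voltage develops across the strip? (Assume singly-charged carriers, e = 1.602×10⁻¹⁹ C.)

V_H = IB/(n e t).
V_H = (5.15)(0.0980)/((1.31×10²⁶)(1.602×10⁻¹⁹)(7.69×10⁻⁴)) ≈ 3.13×10⁻⁵ V.

V_H ≈ 3.13×10⁻⁵ V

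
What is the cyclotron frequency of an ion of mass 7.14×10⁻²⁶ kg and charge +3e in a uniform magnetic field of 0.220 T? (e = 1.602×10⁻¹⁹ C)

f ≈ 2.36×10⁵ Hz

f = |q|B/(2πm).
f = (4.806×10⁻¹⁹)(0.220)/(2π·7.14×10⁻²⁶) ≈ 2.36×10⁵ Hz.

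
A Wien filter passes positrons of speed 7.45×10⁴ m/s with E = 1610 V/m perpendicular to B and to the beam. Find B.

B = 0.0216 T

Balance of forces in the selector: qE = qvB ⇒ B = E/v.
B = 1610/7.45×10⁴ = 0.0216 T.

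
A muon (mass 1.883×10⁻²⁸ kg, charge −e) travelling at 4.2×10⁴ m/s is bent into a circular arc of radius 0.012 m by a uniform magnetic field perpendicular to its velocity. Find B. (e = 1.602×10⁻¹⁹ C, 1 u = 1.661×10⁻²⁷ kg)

B ≈ 4.1×10⁻³ T

From |q|vB = mv²/r, B = mv/(|q|r).
B = (1.883×10⁻²⁸)(4.2×10⁴)/((1.602×10⁻¹⁹)(0.012)) ≈ 4.1×10⁻³ T.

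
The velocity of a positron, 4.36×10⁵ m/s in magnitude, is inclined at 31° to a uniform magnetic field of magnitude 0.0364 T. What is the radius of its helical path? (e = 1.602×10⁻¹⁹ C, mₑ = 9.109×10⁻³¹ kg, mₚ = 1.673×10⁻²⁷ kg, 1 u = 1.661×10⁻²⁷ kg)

r ≈ 3.51×10⁻⁵ m

v⊥ = v sinθ = 4.36×10⁵·sin31° ≈ 2.246×10⁵ m/s.
r = m v⊥/(|q|B) = (9.109×10⁻³¹)(2.246×10⁵)/((1.602×10⁻¹⁹)(0.0364)) ≈ 3.51×10⁻⁵ m.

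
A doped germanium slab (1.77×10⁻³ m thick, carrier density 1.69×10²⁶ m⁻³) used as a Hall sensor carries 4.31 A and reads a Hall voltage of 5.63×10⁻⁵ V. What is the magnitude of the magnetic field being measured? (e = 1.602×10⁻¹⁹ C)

From V_H = IB/(n e t), B = V_H n e t / I.
B = (5.63×10⁻⁵)(1.69×10²⁶)(1.602×10⁻¹⁹)(1.77×10⁻³)/4.31 ≈ 0.626 T.

B ≈ 0.626 T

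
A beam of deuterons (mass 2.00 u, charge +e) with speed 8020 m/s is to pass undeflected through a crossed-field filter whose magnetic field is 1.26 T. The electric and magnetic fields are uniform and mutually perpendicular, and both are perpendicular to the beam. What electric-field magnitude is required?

For straight-line motion qE = qvB, so E = vB.
E = 8020 × 1.26 = 1.01×10⁴ V/m.

E = 1.01×10⁴ V/m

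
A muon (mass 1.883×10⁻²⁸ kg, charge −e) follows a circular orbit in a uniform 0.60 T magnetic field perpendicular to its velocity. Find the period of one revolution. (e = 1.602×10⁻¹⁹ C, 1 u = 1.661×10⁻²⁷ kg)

The cyclotron period depends only on m, q, B: T = 2πm/(|q|B).
T = 2π(1.883×10⁻²⁸)/((1.602×10⁻¹⁹)(0.60)) ≈ 1.2×10⁻⁸ s.

T ≈ 1.2×10⁻⁸ s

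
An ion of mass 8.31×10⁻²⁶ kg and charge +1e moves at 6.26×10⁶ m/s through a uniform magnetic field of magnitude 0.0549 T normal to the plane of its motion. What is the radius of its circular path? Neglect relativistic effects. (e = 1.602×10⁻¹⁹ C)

The magnetic force provides the centripetal force: |q|vB = mv²/r.
r = mv/(|q|B) = (8.31×10⁻²⁶)(6.26×10⁶)/((1.602×10⁻¹⁹)(0.0549)) ≈ 59.1 m.

r ≈ 59.1 m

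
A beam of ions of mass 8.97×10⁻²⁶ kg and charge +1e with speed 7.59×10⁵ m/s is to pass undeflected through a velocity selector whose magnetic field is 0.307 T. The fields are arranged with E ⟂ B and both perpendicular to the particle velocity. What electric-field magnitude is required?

E = 2.33×10⁵ V/m

For straight-line motion qE = qvB, so E = vB.
E = 7.59×10⁵ × 0.307 = 2.33×10⁵ V/m.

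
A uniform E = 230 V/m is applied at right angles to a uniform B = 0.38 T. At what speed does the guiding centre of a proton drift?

The E×B drift speed is v_d = E/B.
v_d = 230/0.38 = 610 m/s.

v_d ≈ 610 m/s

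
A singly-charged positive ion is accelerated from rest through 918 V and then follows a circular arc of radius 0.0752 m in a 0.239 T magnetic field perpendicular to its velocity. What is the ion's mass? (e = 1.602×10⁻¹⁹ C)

Combine |q|V = ½mv² and r = mv/(|q|B): eliminate v to get m = qB²r²/(2V).
m = (1.602×10⁻¹⁹)(0.239)²(0.0752)²/(2·918) ≈ 2.82×10⁻²⁶ kg.

m ≈ 2.82×10⁻²⁶ kg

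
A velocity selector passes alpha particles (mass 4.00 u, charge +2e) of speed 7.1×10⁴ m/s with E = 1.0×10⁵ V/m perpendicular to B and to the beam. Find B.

B = 1.4 T

Balance of forces in the selector: qE = qvB ⇒ B = E/v.
B = 1.0×10⁵/7.1×10⁴ = 1.4 T.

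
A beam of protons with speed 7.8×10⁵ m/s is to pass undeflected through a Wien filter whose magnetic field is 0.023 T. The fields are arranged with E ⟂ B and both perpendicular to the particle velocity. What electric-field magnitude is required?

E = 1.8×10⁴ V/m

For straight-line motion qE = qvB, so E = vB.
E = 7.8×10⁵ × 0.023 = 1.8×10⁴ V/m.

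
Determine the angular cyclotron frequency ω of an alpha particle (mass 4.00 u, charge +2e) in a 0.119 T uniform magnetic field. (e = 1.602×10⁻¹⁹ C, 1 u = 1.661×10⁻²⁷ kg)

ω = |q|B/m.
ω = (3.204×10⁻¹⁹)(0.119)/6.644×10⁻²⁷ ≈ 5.74×10⁶ rad/s.

ω ≈ 5.74×10⁶ rad/s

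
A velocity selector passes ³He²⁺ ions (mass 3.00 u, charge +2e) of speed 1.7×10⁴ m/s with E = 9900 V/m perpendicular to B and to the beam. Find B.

B = 0.58 T

Balance of forces in the selector: qE = qvB ⇒ B = E/v.
B = 9900/1.7×10⁴ = 0.58 T.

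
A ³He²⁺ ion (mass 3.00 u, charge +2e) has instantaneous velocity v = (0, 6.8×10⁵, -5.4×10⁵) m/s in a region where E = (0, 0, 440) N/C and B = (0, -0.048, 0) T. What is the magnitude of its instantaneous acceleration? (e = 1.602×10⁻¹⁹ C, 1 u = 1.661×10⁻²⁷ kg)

v×B = (-2.59×10⁴, 0, 0) N/C.
E + v×B = (-2.59×10⁴, 0, 440) N/C.
F = q(E + v×B) = (3.204×10⁻¹⁹ C)·(-2.59×10⁴, 0, 440) = (-8.30×10⁻¹⁵, 0, 1.41×10⁻¹⁶) N.
|a| = |F|/m = 8.306×10⁻¹⁵/4.983×10⁻²⁷ ≈ 1.67×10¹² m/s².

|a| ≈ 1.67×10¹² m/s²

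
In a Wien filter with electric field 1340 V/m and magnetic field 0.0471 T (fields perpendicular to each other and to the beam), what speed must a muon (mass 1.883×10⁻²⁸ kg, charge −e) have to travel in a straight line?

v = 2.85×10⁴ m/s

Straight-line motion ⇒ electric and magnetic forces cancel, so E = vB.
v = E/B = 1340/0.0471 = 2.85×10⁴ m/s.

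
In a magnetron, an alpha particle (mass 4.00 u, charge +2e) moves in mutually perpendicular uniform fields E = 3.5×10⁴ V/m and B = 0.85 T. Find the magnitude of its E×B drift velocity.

The steady drift has the magnetic force balancing the electric force, so v_d = E/B.
v_d = 3.5×10⁴/0.85 = 4.1×10⁴ m/s.

v_d ≈ 4.1×10⁴ m/s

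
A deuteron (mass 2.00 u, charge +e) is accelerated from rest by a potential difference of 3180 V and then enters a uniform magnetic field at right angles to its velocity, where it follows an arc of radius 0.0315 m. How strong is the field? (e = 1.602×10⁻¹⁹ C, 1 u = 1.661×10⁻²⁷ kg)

v = √(2|q|V/m) = √(2·1.602×10⁻¹⁹·3180/3.322×10⁻²⁷) ≈ 5.538×10⁵ m/s.
B = mv/(|q|r) = (3.322×10⁻²⁷)(5.538×10⁵)/((1.602×10⁻¹⁹)(0.0315)) ≈ 0.365 T.

B ≈ 0.365 T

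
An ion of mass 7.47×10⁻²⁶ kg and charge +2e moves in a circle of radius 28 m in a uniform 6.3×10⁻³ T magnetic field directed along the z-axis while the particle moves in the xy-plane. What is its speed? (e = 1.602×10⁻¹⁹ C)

v ≈ 7.6×10⁵ m/s

From |q|vB = mv²/r, v = |q|Br/m.
v = (3.204×10⁻¹⁹)(6.3×10⁻³)(28)/7.47×10⁻²⁶ ≈ 7.6×10⁵ m/s.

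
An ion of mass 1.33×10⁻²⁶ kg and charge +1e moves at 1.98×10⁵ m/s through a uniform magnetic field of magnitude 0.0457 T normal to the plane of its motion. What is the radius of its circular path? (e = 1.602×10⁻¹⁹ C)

r ≈ 0.360 m

The magnetic force provides the centripetal force: |q|vB = mv²/r.
r = mv/(|q|B) = (1.33×10⁻²⁶)(1.98×10⁵)/((1.602×10⁻¹⁹)(0.0457)) ≈ 0.360 m.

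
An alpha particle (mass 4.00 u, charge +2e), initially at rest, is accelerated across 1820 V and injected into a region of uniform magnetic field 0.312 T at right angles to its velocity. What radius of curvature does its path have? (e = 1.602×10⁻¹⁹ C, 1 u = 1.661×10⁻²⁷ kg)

Acceleration: |q|V = ½mv² ⇒ v = √(2|q|V/m) = √(2·3.204×10⁻¹⁹·1820/6.644×10⁻²⁷) ≈ 4.190×10⁵ m/s.
In the field: r = mv/(|q|B) = (6.644×10⁻²⁷)(4.190×10⁵)/((3.204×10⁻¹⁹)(0.312)) ≈ 0.0278 m.

r ≈ 0.0278 m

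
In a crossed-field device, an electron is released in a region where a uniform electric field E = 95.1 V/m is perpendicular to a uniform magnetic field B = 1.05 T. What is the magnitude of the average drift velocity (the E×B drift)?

The E×B drift speed is v_d = E/B.
v_d = 95.1/1.05 = 90.6 m/s.

v_d ≈ 90.6 m/s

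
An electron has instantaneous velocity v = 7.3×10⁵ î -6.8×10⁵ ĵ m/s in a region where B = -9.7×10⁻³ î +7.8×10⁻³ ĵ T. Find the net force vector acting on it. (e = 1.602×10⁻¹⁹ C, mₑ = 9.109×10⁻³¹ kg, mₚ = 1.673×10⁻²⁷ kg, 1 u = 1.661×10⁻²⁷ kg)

v×B = (0, 0, -902) N/C.
F = q v×B = (−1.602×10⁻¹⁹ C)·(0, 0, -902) = (0, 0, 1.45×10⁻¹⁶) N.

F ≈ (0, 0, 1.45×10⁻¹⁶) N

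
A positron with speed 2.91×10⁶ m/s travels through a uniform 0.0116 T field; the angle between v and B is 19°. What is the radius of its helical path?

r ≈ 4.64×10⁻⁴ m

v⊥ = v sinθ = 2.91×10⁶·sin19° ≈ 9.474×10⁵ m/s.
r = m v⊥/(|q|B) = (9.109×10⁻³¹)(9.474×10⁵)/((1.602×10⁻¹⁹)(0.0116)) ≈ 4.64×10⁻⁴ m.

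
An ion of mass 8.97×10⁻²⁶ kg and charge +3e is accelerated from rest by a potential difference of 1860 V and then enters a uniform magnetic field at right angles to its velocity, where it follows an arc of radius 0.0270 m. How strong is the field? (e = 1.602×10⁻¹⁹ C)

v = √(2|q|V/m) = √(2·4.806×10⁻¹⁹·1860/8.97×10⁻²⁶) ≈ 1.412×10⁵ m/s.
B = mv/(|q|r) = (8.97×10⁻²⁶)(1.412×10⁵)/((4.806×10⁻¹⁹)(0.0270)) ≈ 0.976 T.

B ≈ 0.976 T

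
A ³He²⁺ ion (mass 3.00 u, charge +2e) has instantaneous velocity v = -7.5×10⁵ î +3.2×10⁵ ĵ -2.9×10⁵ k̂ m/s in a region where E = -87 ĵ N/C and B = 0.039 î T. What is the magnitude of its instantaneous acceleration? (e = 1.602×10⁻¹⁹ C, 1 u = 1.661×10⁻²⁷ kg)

v×B = (0, -1.13×10⁴, -1.25×10⁴) N/C.
E + v×B = (0, -1.14×10⁴, -1.25×10⁴) N/C.
F = q(E + v×B) = (3.204×10⁻¹⁹ C)·(0, -1.14×10⁴, -1.25×10⁴) = (0, -3.65×10⁻¹⁵, -4.00×10⁻¹⁵) N.
|a| = |F|/m = 5.415×10⁻¹⁵/4.983×10⁻²⁷ ≈ 1.09×10¹² m/s².

|a| ≈ 1.09×10¹² m/s²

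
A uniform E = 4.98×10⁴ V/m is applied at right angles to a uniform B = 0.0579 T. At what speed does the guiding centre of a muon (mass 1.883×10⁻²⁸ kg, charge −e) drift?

In crossed fields the guiding centre drifts at v_d = |E×B|/B² = E/B, independent of charge and mass.
v_d = 4.98×10⁴/0.0579 = 8.60×10⁵ m/s.

v_d ≈ 8.60×10⁵ m/s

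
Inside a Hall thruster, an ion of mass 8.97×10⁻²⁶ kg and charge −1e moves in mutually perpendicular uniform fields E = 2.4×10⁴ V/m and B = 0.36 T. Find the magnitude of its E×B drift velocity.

v_d ≈ 6.7×10⁴ m/s

The E×B drift speed is v_d = E/B.
v_d = 2.4×10⁴/0.36 = 6.7×10⁴ m/s.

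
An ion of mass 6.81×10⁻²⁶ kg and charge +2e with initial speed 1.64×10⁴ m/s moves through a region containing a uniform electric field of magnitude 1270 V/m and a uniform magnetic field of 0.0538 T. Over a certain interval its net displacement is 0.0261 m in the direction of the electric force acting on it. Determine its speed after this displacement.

B does no work; ΔKE = |q|E d.
½mv_f² = ½mv₀² + |q|Ed = ½(6.81×10⁻²⁶)(1.64×10⁴)² + (3.204×10⁻¹⁹)(1270)(0.0261) ≈ 9.158×10⁻¹⁸ J + 1.062×10⁻¹⁷ J ≈ 1.978×10⁻¹⁷ J.
v_f = √(2·1.978×10⁻¹⁷/6.81×10⁻²⁶) ≈ 2.41×10⁴ m/s.

v_f ≈ 2.41×10⁴ m/s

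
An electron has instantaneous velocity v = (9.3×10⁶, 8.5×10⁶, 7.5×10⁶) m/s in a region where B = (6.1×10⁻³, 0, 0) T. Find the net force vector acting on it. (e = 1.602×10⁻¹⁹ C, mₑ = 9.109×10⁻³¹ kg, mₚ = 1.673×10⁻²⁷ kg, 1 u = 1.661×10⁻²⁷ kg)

F ≈ (0, -7.33×10⁻¹⁵, 8.31×10⁻¹⁵) N

v×B = (0, 4.58×10⁴, -5.18×10⁴) N/C.
F = q v×B = (−1.602×10⁻¹⁹ C)·(0, 4.58×10⁴, -5.18×10⁴) = (0, -7.33×10⁻¹⁵, 8.31×10⁻¹⁵) N.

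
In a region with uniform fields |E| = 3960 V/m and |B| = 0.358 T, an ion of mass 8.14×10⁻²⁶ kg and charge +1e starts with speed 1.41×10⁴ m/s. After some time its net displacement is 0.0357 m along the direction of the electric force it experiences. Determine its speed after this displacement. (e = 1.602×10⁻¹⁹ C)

v_f ≈ 2.75×10⁴ m/s

B does no work; ΔKE = |q|E d.
½mv_f² = ½mv₀² + |q|Ed = ½(8.14×10⁻²⁶)(1.41×10⁴)² + (1.602×10⁻¹⁹)(3960)(0.0357) ≈ 8.092×10⁻¹⁸ J + 2.265×10⁻¹⁷ J ≈ 3.074×10⁻¹⁷ J.
v_f = √(2·3.074×10⁻¹⁷/8.14×10⁻²⁶) ≈ 2.75×10⁴ m/s.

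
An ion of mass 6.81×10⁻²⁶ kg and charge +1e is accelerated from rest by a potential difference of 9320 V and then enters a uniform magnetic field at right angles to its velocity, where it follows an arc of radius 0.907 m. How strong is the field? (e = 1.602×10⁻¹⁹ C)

v = √(2|q|V/m) = √(2·1.602×10⁻¹⁹·9320/6.81×10⁻²⁶) ≈ 2.094×10⁵ m/s.
B = mv/(|q|r) = (6.81×10⁻²⁶)(2.094×10⁵)/((1.602×10⁻¹⁹)(0.907)) ≈ 0.0981 T.

B ≈ 0.0981 T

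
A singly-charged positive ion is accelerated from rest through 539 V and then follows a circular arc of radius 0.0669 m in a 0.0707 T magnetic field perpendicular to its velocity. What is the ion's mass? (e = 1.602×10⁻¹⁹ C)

m ≈ 3.32×10⁻²⁷ kg

Combine |q|V = ½mv² and r = mv/(|q|B): eliminate v to get m = qB²r²/(2V).
m = (1.602×10⁻¹⁹)(0.0707)²(0.0669)²/(2·539) ≈ 3.32×10⁻²⁷ kg.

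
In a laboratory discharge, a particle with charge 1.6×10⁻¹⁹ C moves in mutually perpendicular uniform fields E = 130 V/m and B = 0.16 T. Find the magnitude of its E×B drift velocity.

The steady drift has the magnetic force balancing the electric force, so v_d = E/B.
v_d = 130/0.16 = 810 m/s.

v_d ≈ 810 m/s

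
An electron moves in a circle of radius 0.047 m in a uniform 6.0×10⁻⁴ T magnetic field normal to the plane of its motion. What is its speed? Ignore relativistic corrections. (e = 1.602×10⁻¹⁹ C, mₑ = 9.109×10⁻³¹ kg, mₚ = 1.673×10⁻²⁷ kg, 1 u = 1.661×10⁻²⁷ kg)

v ≈ 5.0×10⁶ m/s

From |q|vB = mv²/r, v = |q|Br/m.
v = (1.602×10⁻¹⁹)(6.0×10⁻⁴)(0.047)/9.109×10⁻³¹ ≈ 5.0×10⁶ m/s.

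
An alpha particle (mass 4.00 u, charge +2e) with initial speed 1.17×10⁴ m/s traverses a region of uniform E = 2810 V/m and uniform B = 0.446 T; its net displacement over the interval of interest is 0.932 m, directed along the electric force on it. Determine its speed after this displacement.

v_f ≈ 5.03×10⁵ m/s

B does no work; ΔKE = |q|E d.
½mv_f² = ½mv₀² + |q|Ed = ½(6.644×10⁻²⁷)(1.17×10⁴)² + (3.204×10⁻¹⁹)(2810)(0.932) ≈ 4.547×10⁻¹⁹ J + 8.391×10⁻¹⁶ J ≈ 8.396×10⁻¹⁶ J.
v_f = √(2·8.396×10⁻¹⁶/6.644×10⁻²⁷) ≈ 5.03×10⁵ m/s.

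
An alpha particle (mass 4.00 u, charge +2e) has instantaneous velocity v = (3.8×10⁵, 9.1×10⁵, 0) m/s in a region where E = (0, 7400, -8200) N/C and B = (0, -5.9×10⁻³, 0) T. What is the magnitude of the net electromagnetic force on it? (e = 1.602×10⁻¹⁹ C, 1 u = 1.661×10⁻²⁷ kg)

|F| ≈ 4.10×10⁻¹⁵ N

v×B = (0, 0, -2240) N/C.
E + v×B = (0, 7400, -1.04×10⁴) N/C.
F = q(E + v×B) = (3.204×10⁻¹⁹ C)·(0, 7400, -1.04×10⁴) = (0, 2.37×10⁻¹⁵, -3.35×10⁻¹⁵) N.
|F| = 4.10×10⁻¹⁵ N.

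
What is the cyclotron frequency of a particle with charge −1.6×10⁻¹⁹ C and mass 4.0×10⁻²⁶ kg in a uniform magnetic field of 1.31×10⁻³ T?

f = |q|B/(2πm).
f = (1.6×10⁻¹⁹)(1.31×10⁻³)/(2π·4.0×10⁻²⁶) ≈ 834 Hz.

f ≈ 834 Hz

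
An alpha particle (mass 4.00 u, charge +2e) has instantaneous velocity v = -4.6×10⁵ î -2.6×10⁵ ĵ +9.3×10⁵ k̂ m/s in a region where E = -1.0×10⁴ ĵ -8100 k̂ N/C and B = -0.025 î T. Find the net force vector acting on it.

F ≈ (0, -1.07×10⁻¹⁴, -4.68×10⁻¹⁵) N

v×B = (0, -2.32×10⁴, -6500) N/C.
E + v×B = (0, -3.32×10⁴, -1.46×10⁴) N/C.
F = q(E + v×B) = (3.204×10⁻¹⁹ C)·(0, -3.32×10⁴, -1.46×10⁴) = (0, -1.07×10⁻¹⁴, -4.68×10⁻¹⁵) N.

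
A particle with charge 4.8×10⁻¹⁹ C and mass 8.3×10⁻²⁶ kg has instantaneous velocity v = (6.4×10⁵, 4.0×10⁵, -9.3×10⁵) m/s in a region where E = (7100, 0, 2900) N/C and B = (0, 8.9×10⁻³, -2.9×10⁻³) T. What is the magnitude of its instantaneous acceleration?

|a| ≈ 9.67×10¹⁰ m/s²

v×B = (7120, 1860, 5700) N/C.
E + v×B = (1.42×10⁴, 1860, 8600) N/C.
F = q(E + v×B) = (4.8×10⁻¹⁹ C)·(1.42×10⁴, 1860, 8600) = (6.82×10⁻¹⁵, 8.91×10⁻¹⁶, 4.13×10⁻¹⁵) N.
|a| = |F|/m = 8.024×10⁻¹⁵/8.3×10⁻²⁶ ≈ 9.67×10¹⁰ m/s².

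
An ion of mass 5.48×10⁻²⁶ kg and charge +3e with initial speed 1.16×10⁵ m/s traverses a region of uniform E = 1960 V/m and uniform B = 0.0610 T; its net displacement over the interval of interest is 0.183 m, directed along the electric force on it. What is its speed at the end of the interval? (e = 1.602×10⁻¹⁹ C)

v_f ≈ 1.41×10⁵ m/s

B does no work; ΔKE = |q|E d.
½mv_f² = ½mv₀² + |q|Ed = ½(5.48×10⁻²⁶)(1.16×10⁵)² + (4.806×10⁻¹⁹)(1960)(0.183) ≈ 3.687×10⁻¹⁶ J + 1.724×10⁻¹⁶ J ≈ 5.411×10⁻¹⁶ J.
v_f = √(2·5.411×10⁻¹⁶/5.48×10⁻²⁶) ≈ 1.41×10⁵ m/s.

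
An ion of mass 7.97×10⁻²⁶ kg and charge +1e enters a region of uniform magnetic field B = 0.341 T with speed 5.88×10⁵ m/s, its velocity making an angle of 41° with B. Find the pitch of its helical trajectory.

v∥ = v cosθ = 5.88×10⁵·cos41° ≈ 4.438×10⁵ m/s.
T = 2πm/(|q|B) = 2π(7.97×10⁻²⁶)/((1.602×10⁻¹⁹)(0.341)) ≈ 9.167×10⁻⁶ s.
pitch = v∥ T = (4.438×10⁵)(9.167×10⁻⁶) ≈ 4.07 m.

p ≈ 4.07 m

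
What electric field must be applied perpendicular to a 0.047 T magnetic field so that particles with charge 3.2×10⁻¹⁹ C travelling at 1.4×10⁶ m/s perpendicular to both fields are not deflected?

E = 6.6×10⁴ V/m

For straight-line motion qE = qvB, so E = vB.
E = 1.4×10⁶ × 0.047 = 6.6×10⁴ V/m.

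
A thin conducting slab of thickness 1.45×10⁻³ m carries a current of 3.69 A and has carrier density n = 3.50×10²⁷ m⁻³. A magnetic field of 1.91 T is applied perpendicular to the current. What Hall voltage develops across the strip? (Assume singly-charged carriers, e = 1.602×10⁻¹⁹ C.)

V_H = IB/(n e t).
V_H = (3.69)(1.91)/((3.50×10²⁷)(1.602×10⁻¹⁹)(1.45×10⁻³)) ≈ 8.67×10⁻⁶ V.

V_H ≈ 8.67×10⁻⁶ V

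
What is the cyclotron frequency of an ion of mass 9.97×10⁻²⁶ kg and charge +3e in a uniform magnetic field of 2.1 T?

f = |q|B/(2πm).
f = (4.806×10⁻¹⁹)(2.1)/(2π·9.97×10⁻²⁶) ≈ 1.6×10⁶ Hz.

f ≈ 1.6×10⁶ Hz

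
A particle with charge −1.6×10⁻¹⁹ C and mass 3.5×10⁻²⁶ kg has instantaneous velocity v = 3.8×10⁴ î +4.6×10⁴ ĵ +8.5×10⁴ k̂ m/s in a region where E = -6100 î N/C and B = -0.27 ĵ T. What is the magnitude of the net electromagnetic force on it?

v×B = (2.30×10⁴, 0, -1.03×10⁴) N/C.
E + v×B = (1.68×10⁴, 0, -1.03×10⁴) N/C.
F = q(E + v×B) = (−1.6×10⁻¹⁹ C)·(1.68×10⁴, 0, -1.03×10⁴) = (-2.70×10⁻¹⁵, 0, 1.64×10⁻¹⁵) N.
|F| = 3.16×10⁻¹⁵ N.

|F| ≈ 3.16×10⁻¹⁵ N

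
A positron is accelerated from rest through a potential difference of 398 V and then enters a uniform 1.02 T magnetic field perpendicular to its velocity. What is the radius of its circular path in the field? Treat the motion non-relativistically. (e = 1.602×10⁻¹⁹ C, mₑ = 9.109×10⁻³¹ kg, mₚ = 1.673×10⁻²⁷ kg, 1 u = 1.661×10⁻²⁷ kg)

r ≈ 6.60×10⁻⁵ m

Acceleration: |q|V = ½mv² ⇒ v = √(2|q|V/m) = √(2·1.602×10⁻¹⁹·398/9.109×10⁻³¹) ≈ 1.183×10⁷ m/s.
In the field: r = mv/(|q|B) = (9.109×10⁻³¹)(1.183×10⁷)/((1.602×10⁻¹⁹)(1.02)) ≈ 6.60×10⁻⁵ m.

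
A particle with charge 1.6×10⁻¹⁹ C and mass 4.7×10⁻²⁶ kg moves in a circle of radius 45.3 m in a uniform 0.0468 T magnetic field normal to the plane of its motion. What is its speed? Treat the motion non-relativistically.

v ≈ 7.22×10⁶ m/s

From |q|vB = mv²/r, v = |q|Br/m.
v = (1.6×10⁻¹⁹)(0.0468)(45.3)/4.7×10⁻²⁶ ≈ 7.22×10⁶ m/s.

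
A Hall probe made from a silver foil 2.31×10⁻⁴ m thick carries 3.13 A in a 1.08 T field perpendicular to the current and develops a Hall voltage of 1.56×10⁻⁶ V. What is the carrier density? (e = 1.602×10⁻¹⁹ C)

From V_H = IB/(n e t), n = IB/(V_H e t).
n = (3.13)(1.08)/((1.56×10⁻⁶)(1.602×10⁻¹⁹)(2.31×10⁻⁴)) ≈ 5.86×10²⁸ m⁻³.

n ≈ 5.86×10²⁸ m⁻³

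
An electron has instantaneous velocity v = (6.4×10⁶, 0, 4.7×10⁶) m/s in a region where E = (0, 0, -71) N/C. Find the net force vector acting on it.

Only an electric field acts, so F = qE = (−1.602×10⁻¹⁹ C)·(0, 0, -71.0) = (0, 0, 1.14×10⁻¹⁷) N.

F ≈ (0, 0, 1.14×10⁻¹⁷) N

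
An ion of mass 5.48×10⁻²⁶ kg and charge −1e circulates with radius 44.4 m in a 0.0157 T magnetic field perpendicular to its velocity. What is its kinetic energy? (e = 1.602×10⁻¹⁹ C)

KE ≈ 1.14×10⁻¹³ J

v = |q|Br/m, then KE = ½mv² = (qBr)²/(2m).
v = (1.602×10⁻¹⁹)(0.0157)(44.4)/5.48×10⁻²⁶ ≈ 2.038×10⁶ m/s.
KE = ½(5.48×10⁻²⁶)(2.038×10⁶)² ≈ 1.14×10⁻¹³ J.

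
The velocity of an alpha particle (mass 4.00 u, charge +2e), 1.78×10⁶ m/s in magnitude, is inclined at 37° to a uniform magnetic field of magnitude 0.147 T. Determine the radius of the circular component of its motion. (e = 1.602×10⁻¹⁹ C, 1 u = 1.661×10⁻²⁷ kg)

v⊥ = v sinθ = 1.78×10⁶·sin37° ≈ 1.071×10⁶ m/s.
r = m v⊥/(|q|B) = (6.644×10⁻²⁷)(1.071×10⁶)/((3.204×10⁻¹⁹)(0.147)) ≈ 0.151 m.

r ≈ 0.151 m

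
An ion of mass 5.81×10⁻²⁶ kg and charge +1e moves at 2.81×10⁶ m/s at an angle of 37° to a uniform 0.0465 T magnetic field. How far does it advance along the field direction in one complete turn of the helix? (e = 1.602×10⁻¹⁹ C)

p ≈ 110 m

v∥ = v cosθ = 2.81×10⁶·cos37° ≈ 2.244×10⁶ m/s.
T = 2πm/(|q|B) = 2π(5.81×10⁻²⁶)/((1.602×10⁻¹⁹)(0.0465)) ≈ 4.901×10⁻⁵ s.
pitch = v∥ T = (2.244×10⁶)(4.901×10⁻⁵) ≈ 110 m.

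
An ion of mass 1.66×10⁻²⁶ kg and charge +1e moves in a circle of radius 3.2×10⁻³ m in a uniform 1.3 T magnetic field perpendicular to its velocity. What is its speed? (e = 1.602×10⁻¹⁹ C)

v ≈ 4.0×10⁴ m/s

From |q|vB = mv²/r, v = |q|Br/m.
v = (1.602×10⁻¹⁹)(1.3)(3.2×10⁻³)/1.66×10⁻²⁶ ≈ 4.0×10⁴ m/s.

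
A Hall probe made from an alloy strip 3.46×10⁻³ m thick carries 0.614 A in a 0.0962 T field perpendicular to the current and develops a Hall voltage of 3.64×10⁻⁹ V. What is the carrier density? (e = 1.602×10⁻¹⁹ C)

n ≈ 2.93×10²⁸ m⁻³

From V_H = IB/(n e t), n = IB/(V_H e t).
n = (0.614)(0.0962)/((3.64×10⁻⁹)(1.602×10⁻¹⁹)(3.46×10⁻³)) ≈ 2.93×10²⁸ m⁻³.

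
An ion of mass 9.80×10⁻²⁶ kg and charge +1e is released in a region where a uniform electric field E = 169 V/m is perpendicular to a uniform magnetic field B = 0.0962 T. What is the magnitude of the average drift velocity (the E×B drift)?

v_d ≈ 1760 m/s

The steady drift has the magnetic force balancing the electric force, so v_d = E/B.
v_d = 169/0.0962 = 1760 m/s.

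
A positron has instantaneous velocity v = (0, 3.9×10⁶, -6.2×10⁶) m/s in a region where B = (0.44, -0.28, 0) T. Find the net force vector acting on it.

v×B = (-1.74×10⁶, -2.73×10⁶, -1.72×10⁶) N/C.
F = q v×B = (1.602×10⁻¹⁹ C)·(-1.74×10⁶, -2.73×10⁶, -1.72×10⁶) = (-2.78×10⁻¹³, -4.37×10⁻¹³, -2.75×10⁻¹³) N.

F ≈ (-2.78×10⁻¹³, -4.37×10⁻¹³, -2.75×10⁻¹³) N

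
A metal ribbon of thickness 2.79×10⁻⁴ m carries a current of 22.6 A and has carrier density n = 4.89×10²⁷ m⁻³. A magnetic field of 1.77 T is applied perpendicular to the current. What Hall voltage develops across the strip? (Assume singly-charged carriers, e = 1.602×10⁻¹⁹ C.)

V_H ≈ 1.83×10⁻⁴ V

V_H = IB/(n e t).
V_H = (22.6)(1.77)/((4.89×10²⁷)(1.602×10⁻¹⁹)(2.79×10⁻⁴)) ≈ 1.83×10⁻⁴ V.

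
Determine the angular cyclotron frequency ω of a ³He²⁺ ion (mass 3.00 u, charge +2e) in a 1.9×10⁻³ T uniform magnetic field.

ω = |q|B/m.
ω = (3.204×10⁻¹⁹)(1.9×10⁻³)/4.983×10⁻²⁷ ≈ 1.2×10⁵ rad/s.

ω ≈ 1.2×10⁵ rad/s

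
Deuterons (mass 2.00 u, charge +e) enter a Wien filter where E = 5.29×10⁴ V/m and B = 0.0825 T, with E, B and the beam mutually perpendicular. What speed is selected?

v = 6.41×10⁵ m/s

Zero net Lorentz force requires |qE| = |q v×B|, i.e. E = vB.
v = E/B = 5.29×10⁴/0.0825 = 6.41×10⁵ m/s.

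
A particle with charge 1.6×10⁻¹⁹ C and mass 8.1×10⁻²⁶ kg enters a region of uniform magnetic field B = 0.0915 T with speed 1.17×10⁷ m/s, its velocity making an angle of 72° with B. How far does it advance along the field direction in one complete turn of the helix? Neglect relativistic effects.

p ≈ 126 m

v∥ = v cosθ = 1.17×10⁷·cos72° ≈ 3.615×10⁶ m/s.
T = 2πm/(|q|B) = 2π(8.1×10⁻²⁶)/((1.6×10⁻¹⁹)(0.0915)) ≈ 3.476×10⁻⁵ s.
pitch = v∥ T = (3.615×10⁶)(3.476×10⁻⁵) ≈ 126 m.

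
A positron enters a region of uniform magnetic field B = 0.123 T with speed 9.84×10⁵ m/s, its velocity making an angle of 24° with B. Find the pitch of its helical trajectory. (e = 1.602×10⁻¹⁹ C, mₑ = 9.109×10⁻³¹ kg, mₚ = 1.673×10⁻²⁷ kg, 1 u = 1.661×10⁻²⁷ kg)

p ≈ 2.61×10⁻⁴ m

v∥ = v cosθ = 9.84×10⁵·cos24° ≈ 8.989×10⁵ m/s.
T = 2πm/(|q|B) = 2π(9.109×10⁻³¹)/((1.602×10⁻¹⁹)(0.123)) ≈ 2.905×10⁻¹⁰ s.
pitch = v∥ T = (8.989×10⁵)(2.905×10⁻¹⁰) ≈ 2.61×10⁻⁴ m.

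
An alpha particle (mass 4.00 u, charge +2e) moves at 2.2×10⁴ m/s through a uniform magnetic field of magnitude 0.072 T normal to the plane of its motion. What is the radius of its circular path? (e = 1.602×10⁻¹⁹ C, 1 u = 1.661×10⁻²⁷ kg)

r ≈ 6.3×10⁻³ m

The magnetic force provides the centripetal force: |q|vB = mv²/r.
r = mv/(|q|B) = (6.644×10⁻²⁷)(2.2×10⁴)/((3.204×10⁻¹⁹)(0.072)) ≈ 6.3×10⁻³ m.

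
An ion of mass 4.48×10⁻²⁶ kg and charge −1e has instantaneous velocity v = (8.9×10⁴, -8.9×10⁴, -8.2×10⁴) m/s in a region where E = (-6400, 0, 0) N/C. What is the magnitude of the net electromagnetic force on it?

Only an electric field acts, so F = qE = (−1.602×10⁻¹⁹ C)·(-6400, 0, 0) = (1.03×10⁻¹⁵, 0, 0) N.
|F| = 1.03×10⁻¹⁵ N.

|F| ≈ 1.03×10⁻¹⁵ N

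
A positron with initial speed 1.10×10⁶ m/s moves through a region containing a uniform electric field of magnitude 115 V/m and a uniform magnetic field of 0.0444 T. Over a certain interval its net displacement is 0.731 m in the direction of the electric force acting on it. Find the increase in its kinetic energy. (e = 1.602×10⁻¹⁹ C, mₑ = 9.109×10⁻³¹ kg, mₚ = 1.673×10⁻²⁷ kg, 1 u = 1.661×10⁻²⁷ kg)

The magnetic force is always ⟂ v and does no work; only the electric force changes KE.
ΔKE = F_E · d = |q|E d = (1.602×10⁻¹⁹)(115)(0.731) ≈ 1.35×10⁻¹⁷ J.

ΔKE ≈ 1.35×10⁻¹⁷ J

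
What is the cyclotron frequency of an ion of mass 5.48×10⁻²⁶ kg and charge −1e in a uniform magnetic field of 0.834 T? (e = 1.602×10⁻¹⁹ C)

f = |q|B/(2πm).
f = (1.602×10⁻¹⁹)(0.834)/(2π·5.48×10⁻²⁶) ≈ 3.88×10⁵ Hz.

f ≈ 3.88×10⁵ Hz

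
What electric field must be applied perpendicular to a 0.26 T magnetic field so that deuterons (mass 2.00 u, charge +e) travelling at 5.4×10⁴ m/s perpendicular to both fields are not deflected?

E = 1.4×10⁴ V/m

For straight-line motion qE = qvB, so E = vB.
E = 5.4×10⁴ × 0.26 = 1.4×10⁴ V/m.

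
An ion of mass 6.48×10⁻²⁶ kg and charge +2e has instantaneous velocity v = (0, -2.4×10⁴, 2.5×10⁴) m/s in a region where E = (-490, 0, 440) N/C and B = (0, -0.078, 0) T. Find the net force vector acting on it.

v×B = (1950, 0, 0) N/C.
E + v×B = (1460, 0, 440) N/C.
F = q(E + v×B) = (3.204×10⁻¹⁹ C)·(1460, 0, 440) = (4.68×10⁻¹⁶, 0, 1.41×10⁻¹⁶) N.

F ≈ (4.68×10⁻¹⁶, 0, 1.41×10⁻¹⁶) N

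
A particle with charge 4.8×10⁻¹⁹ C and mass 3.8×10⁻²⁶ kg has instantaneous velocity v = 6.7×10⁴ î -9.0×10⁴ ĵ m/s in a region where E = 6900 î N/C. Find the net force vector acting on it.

Only an electric field acts, so F = qE = (4.8×10⁻¹⁹ C)·(6900, 0, 0) = (3.31×10⁻¹⁵, 0, 0) N.

F ≈ (3.31×10⁻¹⁵, 0, 0) N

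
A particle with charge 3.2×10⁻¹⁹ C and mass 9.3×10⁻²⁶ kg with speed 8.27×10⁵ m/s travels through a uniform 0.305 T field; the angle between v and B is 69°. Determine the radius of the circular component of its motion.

v⊥ = v sinθ = 8.27×10⁵·sin69° ≈ 7.721×10⁵ m/s.
r = m v⊥/(|q|B) = (9.3×10⁻²⁶)(7.721×10⁵)/((3.2×10⁻¹⁹)(0.305)) ≈ 0.736 m.

r ≈ 0.736 m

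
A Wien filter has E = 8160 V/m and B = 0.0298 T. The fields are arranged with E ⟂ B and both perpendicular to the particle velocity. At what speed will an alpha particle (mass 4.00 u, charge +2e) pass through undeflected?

Zero net Lorentz force requires |qE| = |q v×B|, i.e. E = vB.
v = E/B = 8160/0.0298 = 2.74×10⁵ m/s.
The result is independent of the particle's charge and mass.

v = 2.74×10⁵ m/s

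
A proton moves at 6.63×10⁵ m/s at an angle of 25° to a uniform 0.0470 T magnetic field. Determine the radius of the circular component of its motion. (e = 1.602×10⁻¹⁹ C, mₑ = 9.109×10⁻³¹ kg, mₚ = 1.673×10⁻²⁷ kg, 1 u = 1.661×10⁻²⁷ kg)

v⊥ = v sinθ = 6.63×10⁵·sin25° ≈ 2.802×10⁵ m/s.
r = m v⊥/(|q|B) = (1.673×10⁻²⁷)(2.802×10⁵)/((1.602×10⁻¹⁹)(0.0470)) ≈ 0.0623 m.

r ≈ 0.0623 m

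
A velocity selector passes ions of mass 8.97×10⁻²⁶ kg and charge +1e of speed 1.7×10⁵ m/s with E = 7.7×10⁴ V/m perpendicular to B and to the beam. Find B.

B = 0.45 T

Balance of forces in the selector: qE = qvB ⇒ B = E/v.
B = 7.7×10⁴/1.7×10⁵ = 0.45 T.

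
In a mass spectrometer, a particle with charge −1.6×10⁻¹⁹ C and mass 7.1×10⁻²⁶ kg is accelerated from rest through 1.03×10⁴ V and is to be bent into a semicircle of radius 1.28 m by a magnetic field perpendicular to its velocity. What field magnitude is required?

B ≈ 0.0747 T

v = √(2|q|V/m) = √(2·1.6×10⁻¹⁹·1.03×10⁴/7.1×10⁻²⁶) ≈ 2.155×10⁵ m/s.
B = mv/(|q|r) = (7.1×10⁻²⁶)(2.155×10⁵)/((1.6×10⁻¹⁹)(1.28)) ≈ 0.0747 T.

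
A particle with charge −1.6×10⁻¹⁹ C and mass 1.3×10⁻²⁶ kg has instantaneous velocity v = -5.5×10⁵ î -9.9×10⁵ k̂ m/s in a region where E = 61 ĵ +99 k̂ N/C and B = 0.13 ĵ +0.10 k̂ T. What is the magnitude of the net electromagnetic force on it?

v×B = (1.29×10⁵, 5.50×10⁴, -7.15×10⁴) N/C.
E + v×B = (1.29×10⁵, 5.51×10⁴, -7.14×10⁴) N/C.
F = q(E + v×B) = (−1.6×10⁻¹⁹ C)·(1.29×10⁵, 5.51×10⁴, -7.14×10⁴) = (-2.06×10⁻¹⁴, -8.81×10⁻¹⁵, 1.14×10⁻¹⁴) N.
|F| = 2.51×10⁻¹⁴ N.

|F| ≈ 2.51×10⁻¹⁴ N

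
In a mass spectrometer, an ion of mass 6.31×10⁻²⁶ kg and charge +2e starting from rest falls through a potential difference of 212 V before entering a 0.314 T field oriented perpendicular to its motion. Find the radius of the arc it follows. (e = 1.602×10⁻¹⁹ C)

Acceleration: |q|V = ½mv² ⇒ v = √(2|q|V/m) = √(2·3.204×10⁻¹⁹·212/6.31×10⁻²⁶) ≈ 4.640×10⁴ m/s.
In the field: r = mv/(|q|B) = (6.31×10⁻²⁶)(4.640×10⁴)/((3.204×10⁻¹⁹)(0.314)) ≈ 0.0291 m.

r ≈ 0.0291 m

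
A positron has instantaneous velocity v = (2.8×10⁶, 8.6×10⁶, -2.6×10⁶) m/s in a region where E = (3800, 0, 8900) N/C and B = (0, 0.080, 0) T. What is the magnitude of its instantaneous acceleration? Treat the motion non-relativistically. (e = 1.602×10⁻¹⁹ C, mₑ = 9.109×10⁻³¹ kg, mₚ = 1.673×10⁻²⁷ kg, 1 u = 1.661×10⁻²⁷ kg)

|a| ≈ 5.54×10¹⁶ m/s²

v×B = (2.08×10⁵, 0, 2.24×10⁵) N/C.
E + v×B = (2.12×10⁵, 0, 2.33×10⁵) N/C.
F = q(E + v×B) = (1.602×10⁻¹⁹ C)·(2.12×10⁵, 0, 2.33×10⁵) = (3.39×10⁻¹⁴, 0, 3.73×10⁻¹⁴) N.
|a| = |F|/m = 5.043×10⁻¹⁴/9.109×10⁻³¹ ≈ 5.54×10¹⁶ m/s².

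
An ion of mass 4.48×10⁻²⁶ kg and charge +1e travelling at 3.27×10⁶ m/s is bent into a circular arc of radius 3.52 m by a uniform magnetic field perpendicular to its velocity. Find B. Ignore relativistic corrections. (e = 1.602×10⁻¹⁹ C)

From |q|vB = mv²/r, B = mv/(|q|r).
B = (4.48×10⁻²⁶)(3.27×10⁶)/((1.602×10⁻¹⁹)(3.52)) ≈ 0.260 T.

B ≈ 0.260 T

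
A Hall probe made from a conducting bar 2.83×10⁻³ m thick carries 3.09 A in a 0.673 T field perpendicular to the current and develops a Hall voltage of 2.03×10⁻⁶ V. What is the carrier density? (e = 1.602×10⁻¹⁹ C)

n ≈ 2.26×10²⁷ m⁻³

From V_H = IB/(n e t), n = IB/(V_H e t).
n = (3.09)(0.673)/((2.03×10⁻⁶)(1.602×10⁻¹⁹)(2.83×10⁻³)) ≈ 2.26×10²⁷ m⁻³.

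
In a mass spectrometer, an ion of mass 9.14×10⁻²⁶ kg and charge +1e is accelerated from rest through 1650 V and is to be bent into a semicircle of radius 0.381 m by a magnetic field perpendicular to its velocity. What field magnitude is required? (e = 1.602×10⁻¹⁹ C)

B ≈ 0.114 T

v = √(2|q|V/m) = √(2·1.602×10⁻¹⁹·1650/9.14×10⁻²⁶) ≈ 7.605×10⁴ m/s.
B = mv/(|q|r) = (9.14×10⁻²⁶)(7.605×10⁴)/((1.602×10⁻¹⁹)(0.381)) ≈ 0.114 T.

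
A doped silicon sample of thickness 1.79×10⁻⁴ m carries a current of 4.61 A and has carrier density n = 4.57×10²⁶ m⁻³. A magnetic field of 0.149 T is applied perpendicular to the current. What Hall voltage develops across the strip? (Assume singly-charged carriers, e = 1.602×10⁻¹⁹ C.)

V_H ≈ 5.24×10⁻⁵ V

V_H = IB/(n e t).
V_H = (4.61)(0.149)/((4.57×10²⁶)(1.602×10⁻¹⁹)(1.79×10⁻⁴)) ≈ 5.24×10⁻⁵ V.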